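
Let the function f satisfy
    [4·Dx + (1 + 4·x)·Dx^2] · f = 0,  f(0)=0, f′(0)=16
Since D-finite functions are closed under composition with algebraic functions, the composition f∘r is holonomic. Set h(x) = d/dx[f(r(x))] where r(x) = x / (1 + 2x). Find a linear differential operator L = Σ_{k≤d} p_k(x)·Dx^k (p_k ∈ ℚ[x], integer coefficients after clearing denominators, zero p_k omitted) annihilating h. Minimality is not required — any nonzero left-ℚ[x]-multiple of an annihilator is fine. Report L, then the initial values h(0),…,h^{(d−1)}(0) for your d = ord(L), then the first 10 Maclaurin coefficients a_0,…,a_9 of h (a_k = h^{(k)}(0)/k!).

f: a_k = 0, 16, -32, 256/3, -256, 4096/5, -8192/3, 65536/7, -32768, 1048576/9, …
f∘r: x↦r, Dx↦Dx/r' in L_f ⇒ L₀.
h₀' ⇒ L via d/dx closure of L₀.
L = (8 + 24·x) + (1 + 8·x + 12·x^2)·Dx  (order 1).
h: a_k = 16, -128, 832, -5120, 30976, -186368, 1119232, -6717440, 40308736, -241860608, …
ICs: h(0) = 16.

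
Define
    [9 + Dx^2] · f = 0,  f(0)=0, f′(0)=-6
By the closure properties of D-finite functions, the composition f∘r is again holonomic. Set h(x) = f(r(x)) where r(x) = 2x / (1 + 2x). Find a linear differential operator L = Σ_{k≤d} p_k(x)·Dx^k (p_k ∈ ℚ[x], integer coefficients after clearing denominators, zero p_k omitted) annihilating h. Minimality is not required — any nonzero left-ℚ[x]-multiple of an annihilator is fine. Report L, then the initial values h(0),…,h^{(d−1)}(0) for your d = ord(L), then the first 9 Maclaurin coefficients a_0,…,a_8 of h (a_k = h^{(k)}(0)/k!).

L = 36 + (4 + 24·x + 48·x^2 + 32·x^3)·Dx + (1 + 8·x + 24·x^2 + 32·x^3 + 16·x^4)·Dx^2  (order 2).
h: a_k = 0, -12, 24, 24, -336, 7032/5, -4080, 309648/35, -60576/5, …
ICs: h(0) = 0, h′(0) = -12.

f: a_k = 0, -6, 0, 9, 0, -81/20, 0, 243/280, 0, …
Change of var in L_f (x↦r) gives L₀.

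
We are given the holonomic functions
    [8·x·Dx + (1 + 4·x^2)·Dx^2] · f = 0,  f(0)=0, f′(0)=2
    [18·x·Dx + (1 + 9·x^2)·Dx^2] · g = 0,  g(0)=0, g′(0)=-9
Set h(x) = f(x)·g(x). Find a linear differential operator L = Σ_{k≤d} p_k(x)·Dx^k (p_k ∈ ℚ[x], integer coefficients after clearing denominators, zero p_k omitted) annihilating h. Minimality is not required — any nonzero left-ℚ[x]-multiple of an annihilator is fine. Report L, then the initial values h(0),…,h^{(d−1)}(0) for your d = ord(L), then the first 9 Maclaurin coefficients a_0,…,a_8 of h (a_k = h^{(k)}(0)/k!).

f: a_k = 0, 2, 0, -8/3, 0, 32/5, 0, -128/7, 0, …
g: a_k = 0, -9, 0, 27, 0, -729/5, 0, 6561/7, 0, …
f·g: L₀ = L_f ⊗_s L_g, ord ≤ 2·2.
L = (-864·x - 18720·x^3 - 82944·x^5 + 134784·x^7 + 1119744·x^9)·Dx + (-52 - 3036·x^2 - 33696·x^4 - 72576·x^6 + 471744·x^8 + 1679616·x^10)·Dx^2 + (-104·x - 2072·x^3 - 11232·x^5 + 13968·x^7 + 269568·x^9 + 559872·x^11)·Dx^3 + (-1 - 26·x^2 - 205·x^4 + 7380·x^8 + 33696·x^10 + 46656·x^12)·Dx^4  (order 4).
h: a_k = 0, 0, -18, 0, 78, 0, -2106/5, 0, 91026/35, …
ICs: h(0) = 0, h′(0) = 0, h′′(0) = -36, h′′′(0) = 0.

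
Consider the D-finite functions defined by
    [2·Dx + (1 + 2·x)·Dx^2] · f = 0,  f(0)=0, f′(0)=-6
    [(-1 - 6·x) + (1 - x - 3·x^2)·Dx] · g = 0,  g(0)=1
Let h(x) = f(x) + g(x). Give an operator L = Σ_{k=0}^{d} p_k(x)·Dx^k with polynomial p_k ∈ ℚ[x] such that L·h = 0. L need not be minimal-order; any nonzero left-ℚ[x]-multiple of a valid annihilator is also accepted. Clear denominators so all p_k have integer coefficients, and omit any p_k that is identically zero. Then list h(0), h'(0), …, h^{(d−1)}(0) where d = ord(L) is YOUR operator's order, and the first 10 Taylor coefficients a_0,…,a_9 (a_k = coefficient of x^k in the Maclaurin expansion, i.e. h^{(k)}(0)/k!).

L = (-74 - 412·x - 948·x^2 - 864·x^3 - 648·x^4)·Dx + (-17 - 212·x - 890·x^2 - 1644·x^3 - 1764·x^4 - 1080·x^5)·Dx^2 + (5 + 27·x + 33·x^2 - 68·x^3 - 276·x^4 - 396·x^5 - 216·x^6)·Dx^3  (order 3).
h: a_k = 1, -5, 10, -1, 31, 104/5, 129, 1135/7, 604, 2965/3, …
ICs: h(0) = 1, h′(0) = -5, h′′(0) = 20.

f: a_k = 0, -6, 6, -8, 12, -96/5, 32, -384/7, 96, -512/3, …
g: a_k = 1, 1, 4, 7, 19, 40, 97, 217, 508, 1159, …
Weyl lclm of L_f,L_g ⇒ L₀ (ord ≤ 3).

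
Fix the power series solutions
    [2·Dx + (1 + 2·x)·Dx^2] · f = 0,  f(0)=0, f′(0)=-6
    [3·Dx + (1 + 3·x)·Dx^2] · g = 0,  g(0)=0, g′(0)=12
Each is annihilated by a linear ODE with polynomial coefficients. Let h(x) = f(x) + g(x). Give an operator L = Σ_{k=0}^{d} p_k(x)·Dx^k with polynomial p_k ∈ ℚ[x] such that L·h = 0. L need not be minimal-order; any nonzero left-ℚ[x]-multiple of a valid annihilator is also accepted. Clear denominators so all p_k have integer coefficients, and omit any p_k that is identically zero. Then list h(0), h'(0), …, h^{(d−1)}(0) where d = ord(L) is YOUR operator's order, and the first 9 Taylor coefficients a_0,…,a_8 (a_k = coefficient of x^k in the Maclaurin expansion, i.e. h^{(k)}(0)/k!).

f: a_k = 0, -6, 6, -8, 12, -96/5, 32, -384/7, 96, …
g: a_k = 0, 12, -18, 36, -81, 972/5, -486, 8748/7, -6561/2, …
Sum ⇒ L₀ = lclm(L_f,L_g) in ℚ(x)⟨Dx⟩.
L = 12·Dx + (10 + 24·x)·Dx^2 + (1 + 5·x + 6·x^2)·Dx^3  (order 3).
h: a_k = 0, 6, -12, 28, -69, 876/5, -454, 8364/7, -6369/2, …
ICs: h(0) = 0, h′(0) = 6, h′′(0) = -24.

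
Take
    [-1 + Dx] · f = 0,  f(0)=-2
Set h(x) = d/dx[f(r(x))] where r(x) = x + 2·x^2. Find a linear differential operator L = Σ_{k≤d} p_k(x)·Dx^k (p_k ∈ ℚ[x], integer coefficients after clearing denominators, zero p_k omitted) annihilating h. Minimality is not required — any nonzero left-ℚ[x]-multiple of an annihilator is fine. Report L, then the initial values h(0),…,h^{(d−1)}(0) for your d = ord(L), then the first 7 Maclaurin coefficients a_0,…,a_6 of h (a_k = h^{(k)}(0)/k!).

L = (5 + 8·x + 16·x^2) + (-1 - 4·x)·Dx  (order 1).
h: a_k = -2, -10, -13, -73/3, -281/12, -1741/60, -1697/72, …
ICs: h(0) = -2.

f: a_k = -2, -2, -1, -1/3, -1/12, -1/60, -1/360, …
f∘r: x↦r, Dx↦Dx/r' in L_f ⇒ L₀.
h=h₀': d/dx-closure on L₀ ⇒ L.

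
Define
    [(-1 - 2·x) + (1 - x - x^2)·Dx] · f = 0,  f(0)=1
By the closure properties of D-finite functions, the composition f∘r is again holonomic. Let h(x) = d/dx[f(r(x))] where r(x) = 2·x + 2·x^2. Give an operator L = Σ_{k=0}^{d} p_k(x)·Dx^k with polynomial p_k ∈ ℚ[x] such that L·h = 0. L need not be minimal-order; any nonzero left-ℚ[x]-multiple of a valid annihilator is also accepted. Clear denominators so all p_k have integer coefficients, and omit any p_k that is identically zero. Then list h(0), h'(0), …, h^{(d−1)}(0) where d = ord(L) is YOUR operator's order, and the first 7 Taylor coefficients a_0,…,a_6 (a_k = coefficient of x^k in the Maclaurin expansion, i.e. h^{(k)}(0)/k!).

f: a_k = 1, 1, 2, 3, 5, 8, 13, …
h₀=f(r): pull back L_f along r ⇒ L₀.
Derive L from L₀ (diff closure).
L = (10 + 20·x + 60·x^2 + 80·x^3 + 40·x^4) + (-1 + 10·x^2 + 20·x^3 + 20·x^4 + 8·x^5)·Dx  (order 1).
h: a_k = 2, 20, 120, 640, 3240, 15696, 73920, …
ICs: h(0) = 2.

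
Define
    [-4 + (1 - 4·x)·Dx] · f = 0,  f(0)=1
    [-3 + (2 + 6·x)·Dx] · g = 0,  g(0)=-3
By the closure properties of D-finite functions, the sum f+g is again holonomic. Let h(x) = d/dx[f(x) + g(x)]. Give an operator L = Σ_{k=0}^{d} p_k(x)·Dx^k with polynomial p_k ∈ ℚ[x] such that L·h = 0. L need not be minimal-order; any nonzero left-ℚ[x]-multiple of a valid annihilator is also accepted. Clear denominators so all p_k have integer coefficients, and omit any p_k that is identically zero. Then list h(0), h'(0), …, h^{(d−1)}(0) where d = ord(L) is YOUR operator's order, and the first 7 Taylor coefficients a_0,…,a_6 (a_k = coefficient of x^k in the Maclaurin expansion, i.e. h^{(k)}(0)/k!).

L = (-792 - 864·x) + (-357 - 2520·x - 3024·x^2)·Dx + (38 + 34·x - 528·x^2 - 864·x^3)·Dx^2  (order 2).
h: a_k = -1/2, 155/4, 2829/16, 33983/32, 1285205/256, 12720693/512, 233365433/2048, …
ICs: h(0) = -1/2, h′(0) = 155/4.

f: a_k = 1, 4, 16, 64, 256, 1024, 4096, …
g: a_k = -3, -9/2, 27/8, -81/16, 1215/128, -5103/256, 45927/1024, …
Sum ⇒ L₀ = lclm(L_f,L_g) in ℚ(x)⟨Dx⟩.
Differentiate: ansatz ord ≤ ord L₀ ⇒ L.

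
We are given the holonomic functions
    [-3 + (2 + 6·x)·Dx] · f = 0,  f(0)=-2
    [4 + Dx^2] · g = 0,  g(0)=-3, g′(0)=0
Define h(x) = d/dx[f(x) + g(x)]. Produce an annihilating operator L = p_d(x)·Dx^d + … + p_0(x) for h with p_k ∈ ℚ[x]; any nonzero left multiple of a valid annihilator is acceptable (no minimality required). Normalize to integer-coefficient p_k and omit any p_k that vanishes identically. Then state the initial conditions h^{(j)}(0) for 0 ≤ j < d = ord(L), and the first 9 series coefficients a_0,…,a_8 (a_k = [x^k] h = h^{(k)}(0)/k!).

L = (-1812 - 1152·x - 1728·x^2) + (-344 - 1800·x - 3456·x^2 - 3456·x^3)·Dx + (-453 - 288·x - 432·x^2)·Dx^2 + (-86 - 450·x - 864·x^2 - 864·x^3)·Dx^3  (order 3).
h: a_k = -3, 33/2, -81/8, 277/16, -8505/128, 231683/1280, -505197/1024, 295507477/215040, -126660105/32768, …
ICs: h(0) = -3, h′(0) = 33/2, h′′(0) = -81/4.

f: a_k = -2, -3, 9/4, -27/8, 405/64, -1701/128, 15309/512, -72171/1024, 2814669/16384, …
g: a_k = -3, 0, 6, 0, -2, 0, 4/15, 0, -2/105, …
Sum ⇒ L₀ = lclm(L_f,L_g) in ℚ(x)⟨Dx⟩.
h=h₀': d/dx-closure on L₀ ⇒ L.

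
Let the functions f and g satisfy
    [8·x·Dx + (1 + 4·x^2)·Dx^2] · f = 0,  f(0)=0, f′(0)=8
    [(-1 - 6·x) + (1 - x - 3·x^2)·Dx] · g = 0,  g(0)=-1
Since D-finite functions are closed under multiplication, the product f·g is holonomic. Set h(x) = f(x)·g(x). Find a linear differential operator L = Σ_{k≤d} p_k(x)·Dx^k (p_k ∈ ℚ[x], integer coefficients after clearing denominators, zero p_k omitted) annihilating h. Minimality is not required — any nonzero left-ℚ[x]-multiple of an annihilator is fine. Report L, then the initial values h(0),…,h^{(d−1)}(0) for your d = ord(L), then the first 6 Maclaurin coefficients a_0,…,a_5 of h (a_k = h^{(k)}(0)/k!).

f: a_k = 0, 8, 0, -32/3, 0, 128/5, …
g: a_k = -1, -1, -4, -7, -19, -40, …
h₀=f·g: eliminate ⇒ L₀, order ≤ 2·1.
L = (6 + 8·x + 72·x^2) + (2 + 4·x + 16·x^2 + 72·x^3)·Dx + (-1 + x - x^2 + 4·x^3 + 12·x^4)·Dx^2  (order 2).
h: a_k = 0, -8, -8, -64/3, -136/3, -2024/15, …
ICs: h(0) = 0, h′(0) = -8.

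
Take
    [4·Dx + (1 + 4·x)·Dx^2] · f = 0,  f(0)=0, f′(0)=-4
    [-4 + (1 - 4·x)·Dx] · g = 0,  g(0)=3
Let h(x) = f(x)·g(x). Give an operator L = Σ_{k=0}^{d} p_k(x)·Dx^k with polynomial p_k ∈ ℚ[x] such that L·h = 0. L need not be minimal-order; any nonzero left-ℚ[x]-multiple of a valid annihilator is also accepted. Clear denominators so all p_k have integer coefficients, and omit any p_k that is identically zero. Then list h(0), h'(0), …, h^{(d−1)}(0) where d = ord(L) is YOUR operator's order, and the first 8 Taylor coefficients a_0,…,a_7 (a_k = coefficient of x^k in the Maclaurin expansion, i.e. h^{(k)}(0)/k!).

L = 16 + (4 + 48·x)·Dx + (-1 + 16·x^2)·Dx^2  (order 2).
h: a_k = 0, -12, -24, -160, -448, -12032/5, -37888/5, -1306624/35, …
ICs: h(0) = 0, h′(0) = -12.

f: a_k = 0, -4, 8, -64/3, 64, -1024/5, 2048/3, -16384/7, …
g: a_k = 3, 12, 48, 192, 768, 3072, 12288, 49152, …
Product ⇒ symmetric product L₀, ord ≤ 2.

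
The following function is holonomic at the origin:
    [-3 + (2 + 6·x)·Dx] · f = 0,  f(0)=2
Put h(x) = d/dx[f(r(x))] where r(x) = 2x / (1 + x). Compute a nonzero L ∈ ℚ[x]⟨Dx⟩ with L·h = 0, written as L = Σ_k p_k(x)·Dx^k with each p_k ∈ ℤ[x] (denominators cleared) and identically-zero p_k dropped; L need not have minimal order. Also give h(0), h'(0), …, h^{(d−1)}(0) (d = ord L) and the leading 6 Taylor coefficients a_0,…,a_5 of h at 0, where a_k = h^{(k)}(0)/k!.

L = (-5 - 14·x) + (-1 - 8·x - 7·x^2)·Dx  (order 1).
h: a_k = 6, -30, 153, -861, 20685/4, -128961/4, …
ICs: h(0) = 6.

f: a_k = 2, 3, -9/4, 27/8, -405/64, 1701/128, …
Substitute x→r, Dx→(1/r')Dx; clear ⇒ L₀.
h=h₀': d/dx-closure on L₀ ⇒ L.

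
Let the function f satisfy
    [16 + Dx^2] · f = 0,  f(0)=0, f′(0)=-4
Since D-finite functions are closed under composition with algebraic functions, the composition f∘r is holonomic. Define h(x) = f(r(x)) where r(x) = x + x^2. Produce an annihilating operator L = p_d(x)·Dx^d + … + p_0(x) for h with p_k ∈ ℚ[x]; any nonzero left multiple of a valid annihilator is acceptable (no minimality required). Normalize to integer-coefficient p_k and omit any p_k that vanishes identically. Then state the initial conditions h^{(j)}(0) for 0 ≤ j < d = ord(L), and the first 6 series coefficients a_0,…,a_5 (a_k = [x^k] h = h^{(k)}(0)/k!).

L = (16 + 96·x + 192·x^2 + 128·x^3) - 2·Dx + (1 + 2·x)·Dx^2  (order 2).
h: a_k = 0, -4, -4, 32/3, 32, 352/15, …
ICs: h(0) = 0, h′(0) = -4.

f: a_k = 0, -4, 0, 32/3, 0, -128/15, …
h₀=f(r): pull back L_f along r ⇒ L₀.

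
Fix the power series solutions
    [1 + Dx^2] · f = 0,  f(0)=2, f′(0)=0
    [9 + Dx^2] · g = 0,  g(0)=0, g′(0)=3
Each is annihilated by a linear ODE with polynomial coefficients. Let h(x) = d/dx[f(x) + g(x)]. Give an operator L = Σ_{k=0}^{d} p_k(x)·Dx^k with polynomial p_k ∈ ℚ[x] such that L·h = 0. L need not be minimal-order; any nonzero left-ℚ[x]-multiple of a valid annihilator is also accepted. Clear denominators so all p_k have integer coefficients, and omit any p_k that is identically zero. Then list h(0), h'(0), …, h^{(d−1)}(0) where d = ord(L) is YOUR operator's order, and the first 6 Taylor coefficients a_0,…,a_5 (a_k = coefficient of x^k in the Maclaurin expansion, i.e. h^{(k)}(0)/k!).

L = 9 + 10·Dx^2 + Dx^4  (order 4).
h: a_k = 3, -2, -27/2, 1/3, 81/8, -1/60, …
ICs: h(0) = 3, h′(0) = -2, h′′(0) = -27, h′′′(0) = 2.

f: a_k = 2, 0, -1, 0, 1/12, 0, …
g: a_k = 0, 3, 0, -9/2, 0, 81/40, …
h₀=f+g: left-lcm gives L₀, ord ≤ 4.
Derive L from L₀ (diff closure).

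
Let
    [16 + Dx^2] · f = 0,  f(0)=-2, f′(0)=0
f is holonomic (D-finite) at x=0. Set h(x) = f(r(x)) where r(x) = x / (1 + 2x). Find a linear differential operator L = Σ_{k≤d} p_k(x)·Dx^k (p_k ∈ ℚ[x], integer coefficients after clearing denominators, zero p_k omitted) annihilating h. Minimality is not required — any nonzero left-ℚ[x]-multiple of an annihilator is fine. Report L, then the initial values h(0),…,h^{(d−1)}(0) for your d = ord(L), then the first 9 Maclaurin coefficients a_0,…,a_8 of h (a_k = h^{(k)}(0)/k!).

f: a_k = -2, 0, 16, 0, -64/3, 0, 512/45, 0, -1024/315, …
f∘r: x↦r, Dx↦Dx/r' in L_f ⇒ L₀.
L = 16 + (4 + 24·x + 48·x^2 + 32·x^3)·Dx + (1 + 8·x + 24·x^2 + 32·x^3 + 16·x^4)·Dx^2  (order 2).
h: a_k = -2, 0, 16, -64, 512/3, -1024/3, 19712/45, 1024/5, -1205248/315, …
ICs: h(0) = -2, h′(0) = 0.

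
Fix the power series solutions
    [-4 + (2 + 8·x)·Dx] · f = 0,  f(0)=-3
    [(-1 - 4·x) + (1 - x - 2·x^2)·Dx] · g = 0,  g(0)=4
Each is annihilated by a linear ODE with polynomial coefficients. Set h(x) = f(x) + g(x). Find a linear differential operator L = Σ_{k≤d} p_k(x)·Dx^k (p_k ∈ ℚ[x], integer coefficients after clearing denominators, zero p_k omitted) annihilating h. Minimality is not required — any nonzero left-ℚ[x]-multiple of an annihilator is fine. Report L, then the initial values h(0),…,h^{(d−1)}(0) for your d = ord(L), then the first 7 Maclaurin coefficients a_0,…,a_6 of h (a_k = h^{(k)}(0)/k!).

L = (16 + 84·x + 120·x^2 + 160·x^3) + (-10 - 52·x - 204·x^2 - 400·x^3 - 400·x^4)·Dx + (-1 + 7·x + 56·x^2 + 8·x^3 - 200·x^4 - 160·x^5)·Dx^2  (order 2).
h: a_k = 1, -2, 18, 8, 74, 0, 424, …
ICs: h(0) = 1, h′(0) = -2.

f: a_k = -3, -6, 6, -12, 30, -84, 252, …
g: a_k = 4, 4, 12, 20, 44, 84, 172, …
L₀ := lclm(L_f,L_g); ord L₀ ≤ 1+1.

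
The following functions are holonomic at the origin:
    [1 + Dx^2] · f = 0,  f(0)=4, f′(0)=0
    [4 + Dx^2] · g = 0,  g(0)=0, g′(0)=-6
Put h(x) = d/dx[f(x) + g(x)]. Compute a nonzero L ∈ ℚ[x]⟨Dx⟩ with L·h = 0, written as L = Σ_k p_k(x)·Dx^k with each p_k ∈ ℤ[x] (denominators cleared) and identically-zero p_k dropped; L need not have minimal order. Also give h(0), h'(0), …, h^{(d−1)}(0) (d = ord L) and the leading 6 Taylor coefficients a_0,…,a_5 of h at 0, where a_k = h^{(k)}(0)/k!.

f: a_k = 4, 0, -2, 0, 1/6, 0, …
g: a_k = 0, -6, 0, 4, 0, -4/5, …
h₀=f+g: left-lcm gives L₀, ord ≤ 4.
h=h₀': d/dx-closure on L₀ ⇒ L.
L = 4 + 5·Dx^2 + Dx^4  (order 4).
h: a_k = -6, -4, 12, 2/3, -4, -1/30, …
ICs: h(0) = -6, h′(0) = -4, h′′(0) = 24, h′′′(0) = 4.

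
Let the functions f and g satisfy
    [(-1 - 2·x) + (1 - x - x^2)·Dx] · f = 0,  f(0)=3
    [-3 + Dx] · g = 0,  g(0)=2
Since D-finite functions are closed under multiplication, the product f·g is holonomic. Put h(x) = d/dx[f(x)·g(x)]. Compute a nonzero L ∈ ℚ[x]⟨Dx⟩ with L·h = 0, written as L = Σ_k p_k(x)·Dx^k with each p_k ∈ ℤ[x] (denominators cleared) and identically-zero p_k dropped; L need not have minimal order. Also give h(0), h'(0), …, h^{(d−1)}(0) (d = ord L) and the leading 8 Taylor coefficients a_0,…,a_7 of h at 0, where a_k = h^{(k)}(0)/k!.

L = (19 - 6·x - 21·x^2 + 6·x^3 + 9·x^4) + (-4 + 5·x + 6·x^2 - 4·x^3 - 3·x^4)·Dx  (order 1).
h: a_k = 24, 114, 324, 741, 1527, 59607/20, 56331/10, 2917443/280, …
ICs: h(0) = 24.

f: a_k = 3, 3, 6, 9, 15, 24, 39, 63, …
g: a_k = 2, 6, 9, 9, 27/4, 81/20, 81/40, 243/280, …
Sym-product of L_f,L_g gives L₀ (≤ ord 1).
h=h₀': d/dx-closure on L₀ ⇒ L.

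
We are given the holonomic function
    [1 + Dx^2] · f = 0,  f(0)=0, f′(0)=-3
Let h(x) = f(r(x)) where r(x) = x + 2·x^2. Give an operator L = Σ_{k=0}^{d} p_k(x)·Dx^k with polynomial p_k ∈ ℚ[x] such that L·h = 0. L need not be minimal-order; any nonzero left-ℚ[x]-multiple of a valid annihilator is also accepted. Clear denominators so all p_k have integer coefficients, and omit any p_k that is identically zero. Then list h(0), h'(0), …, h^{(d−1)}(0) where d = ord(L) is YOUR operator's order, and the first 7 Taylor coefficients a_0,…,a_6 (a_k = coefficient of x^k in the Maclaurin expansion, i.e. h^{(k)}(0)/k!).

L = (1 + 12·x + 48·x^2 + 64·x^3) - 4·Dx + (1 + 4·x)·Dx^2  (order 2).
h: a_k = 0, -3, -6, 1/2, 3, 239/40, 15/4, …
ICs: h(0) = 0, h′(0) = -3.

f: a_k = 0, -3, 0, 1/2, 0, -1/40, 0, …
f∘r: x↦r, Dx↦Dx/r' in L_f ⇒ L₀.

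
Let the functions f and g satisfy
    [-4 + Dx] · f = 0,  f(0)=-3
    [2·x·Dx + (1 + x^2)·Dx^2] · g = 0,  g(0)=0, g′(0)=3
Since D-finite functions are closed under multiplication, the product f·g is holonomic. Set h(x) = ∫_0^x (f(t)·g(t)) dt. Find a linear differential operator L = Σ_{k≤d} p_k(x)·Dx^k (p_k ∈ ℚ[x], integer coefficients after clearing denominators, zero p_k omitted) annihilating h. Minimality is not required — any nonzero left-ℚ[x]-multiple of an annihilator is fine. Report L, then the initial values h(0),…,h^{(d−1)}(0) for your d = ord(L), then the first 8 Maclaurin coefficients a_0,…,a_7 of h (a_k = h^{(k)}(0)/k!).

f: a_k = -3, -12, -24, -32, -32, -128/5, -256/15, -1024/105, …
g: a_k = 0, 3, 0, -1, 0, 3/5, 0, -3/7, …
f·g: L₀ = L_f ⊗_s L_g, ord ≤ 1·2.
Integrate: L := L₀·Dx.
L = (16 - 8·x + 16·x^2)·Dx + (-8 + 2·x - 8·x^2)·Dx^2 + (1 + x^2)·Dx^3  (order 3).
h: a_k = 0, 0, -9/2, -12, -69/4, -84/5, -123/10, -52/7, …
ICs: h(0) = 0, h′(0) = 0, h′′(0) = -9.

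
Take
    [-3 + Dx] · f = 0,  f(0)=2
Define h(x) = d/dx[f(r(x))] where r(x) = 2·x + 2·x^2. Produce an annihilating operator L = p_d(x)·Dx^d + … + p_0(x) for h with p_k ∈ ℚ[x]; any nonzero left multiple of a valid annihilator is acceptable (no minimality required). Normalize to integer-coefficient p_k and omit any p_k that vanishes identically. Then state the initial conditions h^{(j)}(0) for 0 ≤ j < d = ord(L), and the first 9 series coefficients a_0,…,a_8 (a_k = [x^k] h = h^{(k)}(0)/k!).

f: a_k = 2, 6, 9, 9, 27/4, 81/20, 81/40, 243/280, 729/2240, …
Substitute x→r, Dx→(1/r')Dx; clear ⇒ L₀.
h₀' ⇒ L via d/dx closure of L₀.
L = (8 + 24·x + 24·x^2) + (-1 - 2·x)·Dx  (order 1).
h: a_k = 12, 96, 432, 1440, 3888, 44928/5, 91584/5, 1178496/35, 396576/7, …
ICs: h(0) = 12.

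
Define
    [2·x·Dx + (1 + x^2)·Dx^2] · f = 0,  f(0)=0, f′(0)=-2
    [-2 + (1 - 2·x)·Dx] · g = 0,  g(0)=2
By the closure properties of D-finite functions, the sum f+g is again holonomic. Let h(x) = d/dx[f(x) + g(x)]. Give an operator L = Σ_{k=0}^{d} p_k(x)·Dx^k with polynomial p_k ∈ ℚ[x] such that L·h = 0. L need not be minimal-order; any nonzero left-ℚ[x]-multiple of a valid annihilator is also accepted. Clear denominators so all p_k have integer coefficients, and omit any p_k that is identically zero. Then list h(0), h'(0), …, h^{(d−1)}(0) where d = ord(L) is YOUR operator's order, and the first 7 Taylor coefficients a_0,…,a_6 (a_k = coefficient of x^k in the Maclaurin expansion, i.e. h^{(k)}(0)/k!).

f: a_k = 0, -2, 0, 2/3, 0, -2/5, 0, …
g: a_k = 2, 4, 8, 16, 32, 64, 128, …
Sum ⇒ L₀ = lclm(L_f,L_g) in ℚ(x)⟨Dx⟩.
h₀' ⇒ L via d/dx closure of L₀.
L = (4 - 32·x - 12·x^2) + (-13 + 4·x - 25·x^2 - 12·x^3)·Dx + (2 - 3·x - 3·x^3 - 2·x^4)·Dx^2  (order 2).
h: a_k = 2, 16, 50, 128, 318, 768, 1794, …
ICs: h(0) = 2, h′(0) = 16.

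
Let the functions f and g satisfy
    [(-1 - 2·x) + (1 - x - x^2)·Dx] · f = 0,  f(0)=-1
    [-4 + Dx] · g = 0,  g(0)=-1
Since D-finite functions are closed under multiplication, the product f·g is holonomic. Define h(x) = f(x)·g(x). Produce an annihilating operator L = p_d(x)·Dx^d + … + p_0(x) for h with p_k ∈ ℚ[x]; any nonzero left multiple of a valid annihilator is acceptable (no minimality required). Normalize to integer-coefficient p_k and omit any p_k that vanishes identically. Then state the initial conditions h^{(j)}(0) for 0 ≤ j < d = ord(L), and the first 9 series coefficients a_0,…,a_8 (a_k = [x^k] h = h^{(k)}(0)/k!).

f: a_k = -1, -1, -2, -3, -5, -8, -13, -21, -34, …
g: a_k = -1, -4, -8, -32/3, -32/3, -128/15, -256/45, -1024/315, -512/315, …
Product ⇒ symmetric product L₀, ord ≤ 1.
L = (5 - 2·x - 4·x^2) + (-1 + x + x^2)·Dx  (order 1).
h: a_k = 1, 5, 14, 89/3, 163/3, 1388/15, 1373/9, 78227/315, 126794/315, …
ICs: h(0) = 1.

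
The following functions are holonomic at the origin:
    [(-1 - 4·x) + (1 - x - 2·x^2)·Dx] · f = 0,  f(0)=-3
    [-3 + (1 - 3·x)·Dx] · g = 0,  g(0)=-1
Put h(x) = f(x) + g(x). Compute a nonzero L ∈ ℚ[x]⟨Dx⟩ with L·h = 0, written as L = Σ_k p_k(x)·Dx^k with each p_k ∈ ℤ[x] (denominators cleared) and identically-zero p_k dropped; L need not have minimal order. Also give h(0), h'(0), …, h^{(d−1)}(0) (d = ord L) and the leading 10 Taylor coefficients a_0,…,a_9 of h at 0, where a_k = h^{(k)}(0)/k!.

L = (-36·x + 36·x^2 - 36·x^3) + (6 - 6·x - 30·x^2 + 54·x^3 - 72·x^4)·Dx + (-1 + 6·x - 12·x^2 + 8·x^3 + 9·x^4 - 18·x^5)·Dx^2  (order 2).
h: a_k = -4, -6, -18, -42, -114, -306, -858, -2442, -7074, -20706, …
ICs: h(0) = -4, h′(0) = -6.

f: a_k = -3, -3, -9, -15, -33, -63, -129, -255, -513, -1023, …
g: a_k = -1, -3, -9, -27, -81, -243, -729, -2187, -6561, -19683, …
L₀ := lclm(L_f,L_g); ord L₀ ≤ 1+1.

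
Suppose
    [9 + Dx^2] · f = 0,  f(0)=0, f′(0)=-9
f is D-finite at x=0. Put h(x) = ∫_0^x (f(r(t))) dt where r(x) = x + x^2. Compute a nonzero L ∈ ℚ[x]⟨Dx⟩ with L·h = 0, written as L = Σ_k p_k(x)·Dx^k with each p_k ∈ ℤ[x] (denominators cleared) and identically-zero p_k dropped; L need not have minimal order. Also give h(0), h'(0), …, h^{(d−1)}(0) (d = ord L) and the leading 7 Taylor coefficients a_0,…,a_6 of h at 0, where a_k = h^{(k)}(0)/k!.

L = (9 + 54·x + 108·x^2 + 72·x^3)·Dx - 2·Dx^2 + (1 + 2·x)·Dx^3  (order 3).
h: a_k = 0, 0, -9/2, -3, 27/8, 81/10, 459/80, …
ICs: h(0) = 0, h′(0) = 0, h′′(0) = -9.

f: a_k = 0, -9, 0, 27/2, 0, -243/40, 0, …
h₀=f(r): pull back L_f along r ⇒ L₀.
h=∫h₀ ⇒ L = L₀·Dx.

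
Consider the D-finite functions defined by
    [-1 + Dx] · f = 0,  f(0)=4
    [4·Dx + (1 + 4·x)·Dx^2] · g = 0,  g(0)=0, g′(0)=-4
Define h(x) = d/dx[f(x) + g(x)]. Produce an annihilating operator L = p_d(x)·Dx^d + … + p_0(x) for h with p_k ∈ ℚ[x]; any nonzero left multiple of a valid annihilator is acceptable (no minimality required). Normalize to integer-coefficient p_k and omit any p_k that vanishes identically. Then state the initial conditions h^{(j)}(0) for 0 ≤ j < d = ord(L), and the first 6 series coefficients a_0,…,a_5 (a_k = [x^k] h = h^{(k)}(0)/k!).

L = (-36 - 16·x) + (31 - 8·x - 16·x^2)·Dx + (5 + 24·x + 16·x^2)·Dx^2  (order 2).
h: a_k = 0, 20, -62, 770/3, -6143/6, 122881/30, …
ICs: h(0) = 0, h′(0) = 20.

f: a_k = 4, 4, 2, 2/3, 1/6, 1/30, …
g: a_k = 0, -4, 8, -64/3, 64, -1024/5, …
L₀ := lclm(L_f,L_g); ord L₀ ≤ 1+2.
Derive L from L₀ (diff closure).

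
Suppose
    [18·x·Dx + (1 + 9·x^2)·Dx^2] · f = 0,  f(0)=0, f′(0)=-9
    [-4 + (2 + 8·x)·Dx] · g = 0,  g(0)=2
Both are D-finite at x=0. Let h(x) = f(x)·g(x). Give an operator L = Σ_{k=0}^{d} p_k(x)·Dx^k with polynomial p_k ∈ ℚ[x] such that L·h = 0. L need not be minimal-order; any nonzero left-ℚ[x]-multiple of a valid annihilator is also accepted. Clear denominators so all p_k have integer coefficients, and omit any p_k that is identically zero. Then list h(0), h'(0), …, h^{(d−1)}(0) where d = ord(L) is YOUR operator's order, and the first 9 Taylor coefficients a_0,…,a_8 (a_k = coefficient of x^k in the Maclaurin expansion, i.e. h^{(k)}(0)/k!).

f: a_k = 0, -9, 0, 27, 0, -729/5, 0, 6561/7, 0, …
g: a_k = 2, 4, -4, 8, -20, 56, -168, 528, -1716, …
Sym-product of L_f,L_g gives L₀ (≤ ord 2).
L = (12 - 36·x - 36·x^2) + (-4 + 2·x + 108·x^2 + 144·x^3)·Dx + (1 + 8·x + 25·x^2 + 72·x^3 + 144·x^4)·Dx^2  (order 2).
h: a_k = 0, -18, -36, 90, 36, -1098/5, -4356/5, 120042/35, -23004/35, …
ICs: h(0) = 0, h′(0) = -18.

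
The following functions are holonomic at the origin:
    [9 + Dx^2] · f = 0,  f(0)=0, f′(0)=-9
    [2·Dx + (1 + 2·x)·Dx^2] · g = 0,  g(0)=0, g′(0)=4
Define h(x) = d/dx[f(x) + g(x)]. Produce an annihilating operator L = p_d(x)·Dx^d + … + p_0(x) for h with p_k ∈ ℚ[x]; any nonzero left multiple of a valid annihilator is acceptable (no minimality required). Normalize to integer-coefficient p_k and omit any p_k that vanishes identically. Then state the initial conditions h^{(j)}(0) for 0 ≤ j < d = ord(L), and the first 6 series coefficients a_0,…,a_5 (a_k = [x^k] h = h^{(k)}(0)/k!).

f: a_k = 0, -9, 0, 27/2, 0, -243/40, …
g: a_k = 0, 4, -4, 16/3, -8, 64/5, …
f+g: L₀ = lclm(L_f,L_g), ord ≤ 2+2.
h=h₀': d/dx-closure on L₀ ⇒ L.
L = (594 + 648·x + 648·x^2) + (153 + 630·x + 972·x^2 + 648·x^3)·Dx + (66 + 72·x + 72·x^2)·Dx^2 + (17 + 70·x + 108·x^2 + 72·x^3)·Dx^3  (order 3).
h: a_k = -5, -8, 113/2, -32, 269/8, -128, …
ICs: h(0) = -5, h′(0) = -8, h′′(0) = 113.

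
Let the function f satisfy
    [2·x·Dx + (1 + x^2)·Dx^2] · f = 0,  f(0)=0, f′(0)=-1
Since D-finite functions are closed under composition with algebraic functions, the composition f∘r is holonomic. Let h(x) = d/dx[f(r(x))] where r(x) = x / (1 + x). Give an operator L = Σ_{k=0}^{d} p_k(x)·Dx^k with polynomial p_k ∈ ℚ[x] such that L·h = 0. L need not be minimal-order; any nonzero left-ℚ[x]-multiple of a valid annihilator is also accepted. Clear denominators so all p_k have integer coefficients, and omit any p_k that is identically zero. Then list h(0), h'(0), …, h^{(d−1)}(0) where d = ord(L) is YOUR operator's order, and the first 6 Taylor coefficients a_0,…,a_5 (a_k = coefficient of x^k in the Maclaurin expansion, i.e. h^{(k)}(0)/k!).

f: a_k = 0, -1, 0, 1/3, 0, -1/5, …
h₀=f(r): pull back L_f along r ⇒ L₀.
h₀' ⇒ L via d/dx closure of L₀.
L = (2 + 4·x) + (1 + 2·x + 2·x^2)·Dx  (order 1).
h: a_k = -1, 2, -2, 0, 4, -8, …
ICs: h(0) = -1.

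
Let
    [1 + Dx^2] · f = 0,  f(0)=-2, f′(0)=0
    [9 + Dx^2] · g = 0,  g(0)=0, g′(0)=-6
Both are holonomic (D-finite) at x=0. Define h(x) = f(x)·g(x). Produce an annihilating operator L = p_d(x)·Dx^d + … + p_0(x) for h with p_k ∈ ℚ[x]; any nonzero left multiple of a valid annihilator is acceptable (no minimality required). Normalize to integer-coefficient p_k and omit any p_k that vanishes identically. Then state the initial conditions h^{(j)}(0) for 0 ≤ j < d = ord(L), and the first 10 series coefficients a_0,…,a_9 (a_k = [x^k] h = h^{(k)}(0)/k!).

f: a_k = -2, 0, 1, 0, -1/12, 0, 1/360, 0, -1/20160, 0, …
g: a_k = 0, -6, 0, 9, 0, -81/20, 0, 243/280, 0, -243/2240, …
L₀ := L_f ⊗_s L_g (sym. prod.), ord ≤ 4.
L = 64 + 20·Dx^2 + Dx^4  (order 4).
h: a_k = 0, 12, 0, -24, 0, 88/5, 0, -688/105, 0, 152/105, …
ICs: h(0) = 0, h′(0) = 12, h′′(0) = 0, h′′′(0) = -144.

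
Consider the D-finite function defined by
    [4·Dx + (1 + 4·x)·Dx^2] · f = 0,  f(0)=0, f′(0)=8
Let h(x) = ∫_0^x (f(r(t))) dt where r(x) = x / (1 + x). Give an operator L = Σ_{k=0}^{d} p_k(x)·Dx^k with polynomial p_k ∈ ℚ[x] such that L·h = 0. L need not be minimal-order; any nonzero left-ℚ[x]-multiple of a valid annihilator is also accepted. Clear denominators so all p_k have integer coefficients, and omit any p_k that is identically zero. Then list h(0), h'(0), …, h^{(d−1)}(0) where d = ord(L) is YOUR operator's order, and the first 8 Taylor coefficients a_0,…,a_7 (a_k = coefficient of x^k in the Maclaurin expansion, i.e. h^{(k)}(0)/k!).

L = (6 + 10·x)·Dx^2 + (1 + 6·x + 5·x^2)·Dx^3  (order 3).
h: a_k = 0, 0, 4, -8, 62/3, -312/5, 3124/15, -744, …
ICs: h(0) = 0, h′(0) = 0, h′′(0) = 8.

f: a_k = 0, 8, -16, 128/3, -128, 2048/5, -4096/3, 32768/7, …
h₀=f(r): pull back L_f along r ⇒ L₀.
∫: right-multiply L₀ by Dx.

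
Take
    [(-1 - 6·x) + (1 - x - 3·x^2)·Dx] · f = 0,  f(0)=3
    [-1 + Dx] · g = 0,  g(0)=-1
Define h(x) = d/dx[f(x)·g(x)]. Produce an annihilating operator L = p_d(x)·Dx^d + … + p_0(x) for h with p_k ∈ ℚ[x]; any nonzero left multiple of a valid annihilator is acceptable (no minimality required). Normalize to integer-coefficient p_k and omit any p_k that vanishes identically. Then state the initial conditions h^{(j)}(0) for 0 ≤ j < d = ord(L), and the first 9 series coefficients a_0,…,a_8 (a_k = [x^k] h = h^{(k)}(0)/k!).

f: a_k = 3, 3, 12, 21, 57, 120, 291, 651, 1524, …
g: a_k = -1, -1, -1/2, -1/6, -1/24, -1/120, -1/720, -1/5040, -1/40320, …
Product ⇒ symmetric product L₀, ord ≤ 1.
Differentiate: ansatz ord ≤ ord L₀ ⇒ L.
L = (11 + 26·x + 31·x^2 - 30·x^3 + 9·x^4) + (-2 - 3·x + 14·x^2 + 12·x^3 - 9·x^4)·Dx  (order 1).
h: a_k = -6, -33, -105, -677/2, -3793/4, -106447/40, -850483/120, -6298165/336, -325413041/6720, …
ICs: h(0) = -6.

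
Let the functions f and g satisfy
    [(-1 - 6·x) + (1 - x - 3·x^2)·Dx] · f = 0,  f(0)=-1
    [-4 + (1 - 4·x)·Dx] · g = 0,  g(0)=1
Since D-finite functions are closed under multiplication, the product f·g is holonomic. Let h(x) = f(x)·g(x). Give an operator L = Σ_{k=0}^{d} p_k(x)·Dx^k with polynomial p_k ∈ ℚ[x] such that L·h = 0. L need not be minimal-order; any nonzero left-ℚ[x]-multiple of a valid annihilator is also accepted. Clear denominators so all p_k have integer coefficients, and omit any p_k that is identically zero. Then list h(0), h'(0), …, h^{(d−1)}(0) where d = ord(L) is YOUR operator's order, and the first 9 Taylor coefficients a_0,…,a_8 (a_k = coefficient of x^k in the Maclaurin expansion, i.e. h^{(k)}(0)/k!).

L = (-5 + 2·x + 36·x^2) + (1 - 5·x + x^2 + 12·x^3)·Dx  (order 1).
h: a_k = -1, -5, -24, -103, -431, -1764, -7153, -28829, -115824, …
ICs: h(0) = -1.

f: a_k = -1, -1, -4, -7, -19, -40, -97, -217, -508, …
g: a_k = 1, 4, 16, 64, 256, 1024, 4096, 16384, 65536, …
Sym-product of L_f,L_g gives L₀ (≤ ord 1).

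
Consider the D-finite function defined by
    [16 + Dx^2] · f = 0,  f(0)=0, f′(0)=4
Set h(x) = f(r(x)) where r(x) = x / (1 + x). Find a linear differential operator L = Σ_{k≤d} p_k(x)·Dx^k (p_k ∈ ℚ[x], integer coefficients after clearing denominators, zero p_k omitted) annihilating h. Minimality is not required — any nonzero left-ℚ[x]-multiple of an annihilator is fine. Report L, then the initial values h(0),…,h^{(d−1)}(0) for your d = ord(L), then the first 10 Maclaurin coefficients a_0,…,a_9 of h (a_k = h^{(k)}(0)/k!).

f: a_k = 0, 4, 0, -32/3, 0, 128/15, 0, -1024/315, 0, 2048/2835, …
Substitute x→r, Dx→(1/r')Dx; clear ⇒ L₀.
L = 16 + (2 + 6·x + 6·x^2 + 2·x^3)·Dx + (1 + 4·x + 6·x^2 + 4·x^3 + x^4)·Dx^2  (order 2).
h: a_k = 0, 4, -4, -20/3, 28, -772/15, 60, -9844/315, -2516/45, 120412/567, …
ICs: h(0) = 0, h′(0) = 4.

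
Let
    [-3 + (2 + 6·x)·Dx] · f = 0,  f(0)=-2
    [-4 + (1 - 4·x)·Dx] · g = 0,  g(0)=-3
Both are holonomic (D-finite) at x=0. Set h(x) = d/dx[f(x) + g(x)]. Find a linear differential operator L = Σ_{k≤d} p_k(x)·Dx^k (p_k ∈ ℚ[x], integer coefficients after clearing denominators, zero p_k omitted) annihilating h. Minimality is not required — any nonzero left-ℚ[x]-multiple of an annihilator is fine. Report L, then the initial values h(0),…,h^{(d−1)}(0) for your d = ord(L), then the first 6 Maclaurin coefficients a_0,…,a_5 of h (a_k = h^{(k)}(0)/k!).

L = (-792 - 864·x) + (-357 - 2520·x - 3024·x^2)·Dx + (38 + 34·x - 528·x^2 - 864·x^3)·Dx^2  (order 2).
h: a_k = -15, -183/2, -4689/8, -48747/16, -1974585/128, -18828441/256, …
ICs: h(0) = -15, h′(0) = -183/2.

f: a_k = -2, -3, 9/4, -27/8, 405/64, -1701/128, …
g: a_k = -3, -12, -48, -192, -768, -3072, …
Sum ⇒ L₀ = lclm(L_f,L_g) in ℚ(x)⟨Dx⟩.
h=h₀': d/dx-closure on L₀ ⇒ L.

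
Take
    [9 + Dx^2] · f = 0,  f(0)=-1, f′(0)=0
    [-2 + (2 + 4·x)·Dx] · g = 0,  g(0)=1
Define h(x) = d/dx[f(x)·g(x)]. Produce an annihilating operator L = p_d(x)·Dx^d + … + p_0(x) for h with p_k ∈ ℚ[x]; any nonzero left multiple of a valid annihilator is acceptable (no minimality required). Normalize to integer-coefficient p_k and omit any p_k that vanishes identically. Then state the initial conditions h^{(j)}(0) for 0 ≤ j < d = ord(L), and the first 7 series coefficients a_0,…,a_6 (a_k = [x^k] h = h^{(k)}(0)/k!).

f: a_k = -1, 0, 9/2, 0, -27/8, 0, 81/80, …
g: a_k = 1, 1, -1/2, 1/2, -5/8, 7/8, -21/16, …
Sym-product of L_f,L_g gives L₀ (≤ ord 2).
Derive L from L₀ (diff closure).
L = (14 + 84·x + 192·x^2 + 216·x^3 + 108·x^4) + (-1 - 8·x - 18·x^2 - 12·x^3)·Dx + (1 + 7·x + 19·x^2 + 24·x^3 + 12·x^4)·Dx^2  (order 2).
h: a_k = -1, 10, 12, -20, -10, 36/5, 42/5, …
ICs: h(0) = -1, h′(0) = 10.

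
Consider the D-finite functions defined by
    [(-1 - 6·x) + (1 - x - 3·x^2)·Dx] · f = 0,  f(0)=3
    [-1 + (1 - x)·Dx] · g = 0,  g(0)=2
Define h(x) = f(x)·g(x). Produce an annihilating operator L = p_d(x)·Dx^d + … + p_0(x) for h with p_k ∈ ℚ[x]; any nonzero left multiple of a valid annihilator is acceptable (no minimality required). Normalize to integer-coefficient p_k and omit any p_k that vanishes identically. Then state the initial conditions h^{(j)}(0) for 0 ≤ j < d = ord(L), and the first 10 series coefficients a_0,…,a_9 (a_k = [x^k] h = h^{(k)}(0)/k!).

L = (-2 - 4·x + 9·x^2) + (1 - 2·x - 2·x^2 + 3·x^3)·Dx  (order 1).
h: a_k = 6, 12, 36, 78, 192, 432, 1014, 2316, 5364, 12318, …
ICs: h(0) = 6.

f: a_k = 3, 3, 12, 21, 57, 120, 291, 651, 1524, 3477, …
g: a_k = 2, 2, 2, 2, 2, 2, 2, 2, 2, 2, …
Product ⇒ symmetric product L₀, ord ≤ 1.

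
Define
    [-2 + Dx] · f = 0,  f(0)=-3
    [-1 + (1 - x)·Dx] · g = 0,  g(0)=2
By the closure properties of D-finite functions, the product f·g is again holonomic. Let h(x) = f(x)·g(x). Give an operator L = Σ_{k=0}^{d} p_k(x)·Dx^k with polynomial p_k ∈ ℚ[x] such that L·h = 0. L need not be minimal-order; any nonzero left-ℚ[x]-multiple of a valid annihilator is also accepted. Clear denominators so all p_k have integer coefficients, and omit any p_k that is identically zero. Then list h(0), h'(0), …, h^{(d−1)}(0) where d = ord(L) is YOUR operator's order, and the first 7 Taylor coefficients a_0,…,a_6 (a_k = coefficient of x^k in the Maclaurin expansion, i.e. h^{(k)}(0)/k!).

L = (3 - 2·x) + (-1 + x)·Dx  (order 1).
h: a_k = -6, -18, -30, -38, -42, -218/5, -662/15, …
ICs: h(0) = -6.

f: a_k = -3, -6, -6, -4, -2, -4/5, -4/15, …
g: a_k = 2, 2, 2, 2, 2, 2, 2, …
h₀=f·g: eliminate ⇒ L₀, order ≤ 1·1.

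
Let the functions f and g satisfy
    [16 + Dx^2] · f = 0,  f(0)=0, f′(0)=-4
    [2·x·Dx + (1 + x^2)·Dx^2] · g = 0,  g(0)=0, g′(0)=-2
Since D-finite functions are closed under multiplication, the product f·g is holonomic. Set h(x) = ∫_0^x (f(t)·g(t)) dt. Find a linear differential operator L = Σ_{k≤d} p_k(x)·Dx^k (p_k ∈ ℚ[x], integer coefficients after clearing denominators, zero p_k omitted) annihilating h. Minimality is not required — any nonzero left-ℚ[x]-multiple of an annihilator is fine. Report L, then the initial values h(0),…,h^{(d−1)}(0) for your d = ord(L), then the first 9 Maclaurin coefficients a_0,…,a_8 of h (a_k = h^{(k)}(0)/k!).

f: a_k = 0, -4, 0, 32/3, 0, -128/15, 0, 1024/315, 0, …
g: a_k = 0, -2, 0, 2/3, 0, -2/5, 0, 2/7, 0, …
L₀ := L_f ⊗_s L_g (sym. prod.), ord ≤ 4.
Integrate: L := L₀·Dx.
L = (5440 + 19136·x^2 + 25856·x^4 + 16384·x^6 + 4096·x^8)·Dx + (1152·x + 3200·x^3 + 3072·x^5 + 1024·x^7)·Dx^2 + (612 + 2252·x^2 + 3168·x^4 + 2048·x^6 + 512·x^8)·Dx^3 + (72·x + 200·x^3 + 192·x^5 + 64·x^7)·Dx^4 + (17 + 66·x^2 + 97·x^4 + 64·x^6 + 16·x^8)·Dx^5  (order 5).
h: a_k = 0, 0, 0, 8/3, 0, -24/5, 0, 232/63, 0, …
ICs: h(0) = 0, h′(0) = 0, h′′(0) = 0, h′′′(0) = 16, h′′′′(0) = 0.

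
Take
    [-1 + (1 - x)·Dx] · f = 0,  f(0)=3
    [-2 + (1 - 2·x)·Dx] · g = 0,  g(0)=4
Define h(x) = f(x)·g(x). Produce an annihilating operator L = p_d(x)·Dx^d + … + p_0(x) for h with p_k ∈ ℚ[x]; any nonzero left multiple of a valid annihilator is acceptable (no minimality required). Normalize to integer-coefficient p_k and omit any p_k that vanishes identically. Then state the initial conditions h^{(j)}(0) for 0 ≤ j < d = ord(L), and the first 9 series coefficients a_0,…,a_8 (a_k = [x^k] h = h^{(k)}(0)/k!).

f: a_k = 3, 3, 3, 3, 3, 3, 3, 3, 3, …
g: a_k = 4, 8, 16, 32, 64, 128, 256, 512, 1024, …
Sym-product of L_f,L_g gives L₀ (≤ ord 1).
L = (-3 + 4·x) + (1 - 3·x + 2·x^2)·Dx  (order 1).
h: a_k = 12, 36, 84, 180, 372, 756, 1524, 3060, 6132, …
ICs: h(0) = 12.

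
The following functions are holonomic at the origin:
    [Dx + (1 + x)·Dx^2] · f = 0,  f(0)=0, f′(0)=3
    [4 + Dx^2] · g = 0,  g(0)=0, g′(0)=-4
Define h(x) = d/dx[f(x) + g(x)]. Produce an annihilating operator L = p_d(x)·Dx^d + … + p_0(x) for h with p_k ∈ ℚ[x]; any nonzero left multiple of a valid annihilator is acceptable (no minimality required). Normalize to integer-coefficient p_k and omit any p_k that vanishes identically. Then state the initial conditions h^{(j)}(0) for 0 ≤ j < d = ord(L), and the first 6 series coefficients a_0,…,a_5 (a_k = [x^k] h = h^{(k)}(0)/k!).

L = (20 + 16·x + 8·x^2) + (12 + 28·x + 24·x^2 + 8·x^3)·Dx + (5 + 4·x + 2·x^2)·Dx^2 + (3 + 7·x + 6·x^2 + 2·x^3)·Dx^3  (order 3).
h: a_k = -1, -3, 11, -3, 1/3, -3, …
ICs: h(0) = -1, h′(0) = -3, h′′(0) = 22.

f: a_k = 0, 3, -3/2, 1, -3/4, 3/5, …
g: a_k = 0, -4, 0, 8/3, 0, -8/15, …
Weyl lclm of L_f,L_g ⇒ L₀ (ord ≤ 4).
Derive L from L₀ (diff closure).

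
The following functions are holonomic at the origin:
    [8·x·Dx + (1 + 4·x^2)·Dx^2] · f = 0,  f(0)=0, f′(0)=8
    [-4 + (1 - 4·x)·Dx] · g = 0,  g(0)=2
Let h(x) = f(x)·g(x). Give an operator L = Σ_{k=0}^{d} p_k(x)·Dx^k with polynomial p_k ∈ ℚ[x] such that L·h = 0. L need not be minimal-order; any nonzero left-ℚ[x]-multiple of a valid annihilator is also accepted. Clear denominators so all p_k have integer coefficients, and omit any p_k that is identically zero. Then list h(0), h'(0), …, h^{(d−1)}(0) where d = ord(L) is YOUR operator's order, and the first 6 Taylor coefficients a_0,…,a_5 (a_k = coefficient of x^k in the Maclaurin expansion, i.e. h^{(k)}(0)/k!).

L = 32·x + (8 - 8·x + 64·x^2)·Dx + (-1 + 4·x - 4·x^2 + 16·x^3)·Dx^2  (order 2).
h: a_k = 0, 16, 64, 704/3, 2816/3, 57088/15, …
ICs: h(0) = 0, h′(0) = 16.

f: a_k = 0, 8, 0, -32/3, 0, 128/5, …
g: a_k = 2, 8, 32, 128, 512, 2048, …
Sym-product of L_f,L_g gives L₀ (≤ ord 2).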